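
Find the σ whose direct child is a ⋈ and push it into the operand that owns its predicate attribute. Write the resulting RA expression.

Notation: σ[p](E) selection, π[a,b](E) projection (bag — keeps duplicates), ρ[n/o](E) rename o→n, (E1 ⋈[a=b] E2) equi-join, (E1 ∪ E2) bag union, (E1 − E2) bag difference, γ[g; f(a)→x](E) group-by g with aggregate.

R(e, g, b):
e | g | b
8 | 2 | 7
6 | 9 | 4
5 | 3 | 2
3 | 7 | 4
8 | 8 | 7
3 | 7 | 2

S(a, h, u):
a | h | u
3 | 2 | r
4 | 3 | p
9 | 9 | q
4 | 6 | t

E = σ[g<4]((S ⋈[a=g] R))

σ filters on g, owned by the right side.
E' = (S ⋈[a=g] σ[g<4](R))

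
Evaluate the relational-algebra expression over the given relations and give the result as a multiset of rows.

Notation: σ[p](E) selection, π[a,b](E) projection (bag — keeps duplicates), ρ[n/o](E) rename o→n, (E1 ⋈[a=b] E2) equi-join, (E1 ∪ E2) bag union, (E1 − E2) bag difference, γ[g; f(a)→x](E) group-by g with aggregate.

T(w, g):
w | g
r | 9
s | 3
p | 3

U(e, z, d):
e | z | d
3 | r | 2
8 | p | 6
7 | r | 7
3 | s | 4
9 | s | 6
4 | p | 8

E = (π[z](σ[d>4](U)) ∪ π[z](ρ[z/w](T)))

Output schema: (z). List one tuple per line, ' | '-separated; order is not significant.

Subexpression sizes:
  U → 6
  σ[d>4](U) → 4
  π[z](σ[d>4](U)) → 4
  T → 3
  ρ[z/w](T) → 3
  π[z](ρ[z/w](T)) → 3
  (π[z](σ[d>4](U)) ∪ π[z](ρ[z/w](T))) → 7

== RESULT ==
z
p
p
p
r
r
s
s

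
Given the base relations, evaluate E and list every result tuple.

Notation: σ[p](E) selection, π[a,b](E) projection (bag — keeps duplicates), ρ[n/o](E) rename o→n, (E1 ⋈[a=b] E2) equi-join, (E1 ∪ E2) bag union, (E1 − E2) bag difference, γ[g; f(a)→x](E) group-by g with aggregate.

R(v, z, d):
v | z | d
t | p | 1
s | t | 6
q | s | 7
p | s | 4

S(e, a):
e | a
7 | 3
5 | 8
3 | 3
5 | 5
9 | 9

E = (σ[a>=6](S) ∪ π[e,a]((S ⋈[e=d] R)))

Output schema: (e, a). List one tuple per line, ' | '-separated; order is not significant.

Per-node cardinality:
  S → 5
  σ[a>=6](S) → 2
  S → 5
  R → 4
  (S ⋈[e=d] R) → 1
  π[e,a]((S ⋈[e=d] R)) → 1
  (σ[a>=6](S) ∪ π[e,a]((S ⋈[e=d] R))) → 3

== RESULT ==
e | a
5 | 8
7 | 3
9 | 9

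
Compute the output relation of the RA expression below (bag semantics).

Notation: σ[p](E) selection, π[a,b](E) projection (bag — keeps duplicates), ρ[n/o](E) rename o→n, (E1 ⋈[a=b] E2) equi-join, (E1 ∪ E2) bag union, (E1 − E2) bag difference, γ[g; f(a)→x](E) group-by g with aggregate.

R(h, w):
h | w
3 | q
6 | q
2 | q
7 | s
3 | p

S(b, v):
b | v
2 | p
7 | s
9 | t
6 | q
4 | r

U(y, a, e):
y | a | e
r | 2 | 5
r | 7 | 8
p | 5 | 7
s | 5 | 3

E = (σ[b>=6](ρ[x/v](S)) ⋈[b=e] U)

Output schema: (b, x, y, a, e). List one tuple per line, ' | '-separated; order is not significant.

Per-node cardinality:
  S → 5
  ρ[x/v](S) → 5
  σ[b>=6](ρ[x/v](S)) → 3
  U → 4
  (σ[b>=6](ρ[x/v](S)) ⋈[b=e] U) → 1

== RESULT ==
b | x | y | a | e
7 | s | p | 5 | 7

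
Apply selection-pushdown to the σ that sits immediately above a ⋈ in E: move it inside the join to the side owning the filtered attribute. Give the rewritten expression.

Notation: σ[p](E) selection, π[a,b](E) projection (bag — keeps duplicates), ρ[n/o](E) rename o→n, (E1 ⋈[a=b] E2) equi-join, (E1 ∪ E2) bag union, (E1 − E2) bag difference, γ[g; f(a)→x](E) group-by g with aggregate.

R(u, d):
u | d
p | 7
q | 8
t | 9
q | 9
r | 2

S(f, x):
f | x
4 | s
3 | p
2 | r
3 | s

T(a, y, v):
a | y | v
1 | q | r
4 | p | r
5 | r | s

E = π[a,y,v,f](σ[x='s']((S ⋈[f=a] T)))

σ filters on x, owned by the left side.
E' = π[a,y,v,f]((σ[x='s'](S) ⋈[f=a] T))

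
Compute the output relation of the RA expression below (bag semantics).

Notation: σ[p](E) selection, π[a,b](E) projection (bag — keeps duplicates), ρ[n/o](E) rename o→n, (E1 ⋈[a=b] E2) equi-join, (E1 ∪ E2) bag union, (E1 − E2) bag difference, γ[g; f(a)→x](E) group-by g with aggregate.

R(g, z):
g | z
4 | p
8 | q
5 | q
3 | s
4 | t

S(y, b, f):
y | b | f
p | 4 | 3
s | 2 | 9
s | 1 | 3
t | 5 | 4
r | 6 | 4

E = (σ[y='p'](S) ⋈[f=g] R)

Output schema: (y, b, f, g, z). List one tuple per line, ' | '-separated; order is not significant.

Stepwise |·|:
  S → 5
  σ[y='p'](S) → 1
  R → 5
  (σ[y='p'](S) ⋈[f=g] R) → 1

== RESULT ==
y | b | f | g | z
p | 4 | 3 | 3 | s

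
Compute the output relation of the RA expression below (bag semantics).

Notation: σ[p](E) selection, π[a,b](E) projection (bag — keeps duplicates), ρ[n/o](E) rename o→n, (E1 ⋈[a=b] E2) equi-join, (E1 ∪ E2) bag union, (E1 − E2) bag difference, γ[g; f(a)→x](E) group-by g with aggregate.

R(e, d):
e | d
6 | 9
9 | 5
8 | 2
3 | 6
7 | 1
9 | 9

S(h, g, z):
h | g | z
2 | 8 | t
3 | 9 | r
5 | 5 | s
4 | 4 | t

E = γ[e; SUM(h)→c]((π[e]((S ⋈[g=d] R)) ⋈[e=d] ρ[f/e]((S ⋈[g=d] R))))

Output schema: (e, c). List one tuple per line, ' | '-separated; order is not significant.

Row counts bottom-up:
  S → 4
  R → 6
  (S ⋈[g=d] R) → 3
  π[e]((S ⋈[g=d] R)) → 3
  S → 4
  R → 6
  (S ⋈[g=d] R) → 3
  ρ[f/e]((S ⋈[g=d] R)) → 3
  (π[e]((S ⋈[g=d] R)) ⋈[e=d] ρ[f/e]((S ⋈[g=d] R))) → 4
  γ[e; SUM(h)→c]((π[e]((S ⋈[g=d] R)) ⋈[e=d] ρ[f/e]((S ⋈[g=d] R)))) → 1

== RESULT ==
e | c
9 | 12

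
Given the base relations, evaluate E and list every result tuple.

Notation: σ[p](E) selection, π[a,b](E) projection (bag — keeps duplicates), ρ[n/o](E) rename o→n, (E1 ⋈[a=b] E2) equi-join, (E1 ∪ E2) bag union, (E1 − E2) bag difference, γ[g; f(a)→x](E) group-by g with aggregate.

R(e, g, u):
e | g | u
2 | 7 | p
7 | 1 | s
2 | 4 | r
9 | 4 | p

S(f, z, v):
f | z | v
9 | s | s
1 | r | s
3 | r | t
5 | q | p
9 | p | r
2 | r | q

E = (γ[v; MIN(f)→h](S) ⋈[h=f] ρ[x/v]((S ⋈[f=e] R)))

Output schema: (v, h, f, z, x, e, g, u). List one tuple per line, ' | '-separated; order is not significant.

Stepwise |·|:
  S → 6
  γ[v; MIN(f)→h](S) → 5
  S → 6
  R → 4
  (S ⋈[f=e] R) → 4
  ρ[x/v]((S ⋈[f=e] R)) → 4
  (γ[v; MIN(f)→h](S) ⋈[h=f] ρ[x/v]((S ⋈[f=e] R))) → 4

== RESULT ==
v | h | f | z | x | e | g | u
q | 2 | 2 | r | q | 2 | 4 | r
q | 2 | 2 | r | q | 2 | 7 | p
r | 9 | 9 | p | r | 9 | 4 | p
r | 9 | 9 | s | s | 9 | 4 | p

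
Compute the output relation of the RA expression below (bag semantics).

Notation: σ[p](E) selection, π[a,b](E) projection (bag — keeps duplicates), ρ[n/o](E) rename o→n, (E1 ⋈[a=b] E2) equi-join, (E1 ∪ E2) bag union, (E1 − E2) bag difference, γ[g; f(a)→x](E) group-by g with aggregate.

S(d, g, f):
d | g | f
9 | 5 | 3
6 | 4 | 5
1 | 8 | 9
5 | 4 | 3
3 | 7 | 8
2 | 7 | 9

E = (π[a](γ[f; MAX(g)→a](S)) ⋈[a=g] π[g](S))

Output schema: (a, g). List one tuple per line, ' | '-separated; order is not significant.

Row counts bottom-up:
  S → 6
  γ[f; MAX(g)→a](S) → 4
  π[a](γ[f; MAX(g)→a](S)) → 4
  S → 6
  π[g](S) → 6
  (π[a](γ[f; MAX(g)→a](S)) ⋈[a=g] π[g](S)) → 6

== RESULT ==
a | g
4 | 4
4 | 4
5 | 5
7 | 7
7 | 7
8 | 8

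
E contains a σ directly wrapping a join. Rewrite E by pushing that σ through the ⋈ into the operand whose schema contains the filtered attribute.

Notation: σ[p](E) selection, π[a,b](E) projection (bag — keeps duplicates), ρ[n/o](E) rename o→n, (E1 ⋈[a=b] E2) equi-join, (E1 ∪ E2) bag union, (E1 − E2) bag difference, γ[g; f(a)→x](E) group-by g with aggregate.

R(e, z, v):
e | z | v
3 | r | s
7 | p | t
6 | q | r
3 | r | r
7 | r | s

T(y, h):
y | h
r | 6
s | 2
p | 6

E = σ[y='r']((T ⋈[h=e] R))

σ filters on y, owned by the left side.
E' = (σ[y='r'](T) ⋈[h=e] R)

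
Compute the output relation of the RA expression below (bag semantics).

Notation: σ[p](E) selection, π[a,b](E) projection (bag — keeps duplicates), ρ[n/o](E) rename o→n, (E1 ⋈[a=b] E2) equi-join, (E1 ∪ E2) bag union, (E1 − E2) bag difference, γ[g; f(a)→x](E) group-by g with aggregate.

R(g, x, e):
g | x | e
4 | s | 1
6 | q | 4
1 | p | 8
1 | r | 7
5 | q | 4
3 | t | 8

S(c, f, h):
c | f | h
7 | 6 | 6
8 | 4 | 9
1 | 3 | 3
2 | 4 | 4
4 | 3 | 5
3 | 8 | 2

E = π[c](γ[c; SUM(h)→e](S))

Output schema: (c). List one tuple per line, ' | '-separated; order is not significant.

Per-node cardinality:
  S → 6
  γ[c; SUM(h)→e](S) → 6
  π[c](γ[c; SUM(h)→e](S)) → 6

== RESULT ==
c
1
2
3
4
7
8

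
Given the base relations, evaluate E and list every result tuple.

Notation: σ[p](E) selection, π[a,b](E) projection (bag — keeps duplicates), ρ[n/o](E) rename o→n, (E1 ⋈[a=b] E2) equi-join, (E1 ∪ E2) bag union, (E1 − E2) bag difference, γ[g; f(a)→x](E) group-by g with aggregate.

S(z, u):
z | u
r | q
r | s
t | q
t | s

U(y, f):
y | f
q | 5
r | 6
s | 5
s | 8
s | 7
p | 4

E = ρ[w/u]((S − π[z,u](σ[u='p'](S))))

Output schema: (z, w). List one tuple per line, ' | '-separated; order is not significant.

Row counts bottom-up:
  S → 4
  S → 4
  σ[u='p'](S) → 0
  π[z,u](σ[u='p'](S)) → 0
  (S − π[z,u](σ[u='p'](S))) → 4
  ρ[w/u]((S − π[z,u](σ[u='p'](S)))) → 4

== RESULT ==
z | w
r | q
r | s
t | q
t | s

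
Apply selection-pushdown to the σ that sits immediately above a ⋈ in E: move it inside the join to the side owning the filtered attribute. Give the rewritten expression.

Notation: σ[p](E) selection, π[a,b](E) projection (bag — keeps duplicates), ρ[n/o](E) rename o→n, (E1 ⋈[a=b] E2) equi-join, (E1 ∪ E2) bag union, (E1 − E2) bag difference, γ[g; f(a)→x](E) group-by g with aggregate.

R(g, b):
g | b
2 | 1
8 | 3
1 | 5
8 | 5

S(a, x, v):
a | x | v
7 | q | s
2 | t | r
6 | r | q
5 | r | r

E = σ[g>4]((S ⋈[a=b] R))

σ filters on g, owned by the right side.
E' = (S ⋈[a=b] σ[g>4](R))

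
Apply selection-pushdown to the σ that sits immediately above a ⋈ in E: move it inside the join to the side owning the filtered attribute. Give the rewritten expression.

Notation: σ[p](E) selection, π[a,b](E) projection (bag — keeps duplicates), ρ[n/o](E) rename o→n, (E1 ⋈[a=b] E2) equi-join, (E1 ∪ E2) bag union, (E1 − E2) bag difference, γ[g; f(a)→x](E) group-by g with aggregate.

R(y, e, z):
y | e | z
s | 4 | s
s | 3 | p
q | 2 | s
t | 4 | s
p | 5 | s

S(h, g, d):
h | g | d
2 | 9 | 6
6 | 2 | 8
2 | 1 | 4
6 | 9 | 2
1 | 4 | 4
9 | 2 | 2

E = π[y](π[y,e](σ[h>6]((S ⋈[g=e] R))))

σ filters on h, owned by the left side.
E' = π[y](π[y,e]((σ[h>6](S) ⋈[g=e] R)))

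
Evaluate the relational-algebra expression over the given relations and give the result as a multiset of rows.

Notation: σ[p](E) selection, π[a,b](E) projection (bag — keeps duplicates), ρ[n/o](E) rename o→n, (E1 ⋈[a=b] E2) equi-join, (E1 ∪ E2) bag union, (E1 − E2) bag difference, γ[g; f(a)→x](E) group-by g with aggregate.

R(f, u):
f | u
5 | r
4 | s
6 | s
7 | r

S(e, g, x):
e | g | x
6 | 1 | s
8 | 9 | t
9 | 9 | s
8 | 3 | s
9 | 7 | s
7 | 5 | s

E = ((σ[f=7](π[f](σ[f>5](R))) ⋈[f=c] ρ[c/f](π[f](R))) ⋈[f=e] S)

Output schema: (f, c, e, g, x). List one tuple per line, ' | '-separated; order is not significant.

Row counts bottom-up:
  R → 4
  σ[f>5](R) → 2
  π[f](σ[f>5](R)) → 2
  σ[f=7](π[f](σ[f>5](R))) → 1
  R → 4
  π[f](R) → 4
  ρ[c/f](π[f](R)) → 4
  (σ[f=7](π[f](σ[f>5](R))) ⋈[f=c] ρ[c/f](π[f](R))) → 1
  S → 6
  ((σ[f=7](π[f](σ[f>5](R))) ⋈[f=c] ρ[c/f](π[f](R))) ⋈[f=e] S) → 1

== RESULT ==
f | c | e | g | x
7 | 7 | 7 | 5 | s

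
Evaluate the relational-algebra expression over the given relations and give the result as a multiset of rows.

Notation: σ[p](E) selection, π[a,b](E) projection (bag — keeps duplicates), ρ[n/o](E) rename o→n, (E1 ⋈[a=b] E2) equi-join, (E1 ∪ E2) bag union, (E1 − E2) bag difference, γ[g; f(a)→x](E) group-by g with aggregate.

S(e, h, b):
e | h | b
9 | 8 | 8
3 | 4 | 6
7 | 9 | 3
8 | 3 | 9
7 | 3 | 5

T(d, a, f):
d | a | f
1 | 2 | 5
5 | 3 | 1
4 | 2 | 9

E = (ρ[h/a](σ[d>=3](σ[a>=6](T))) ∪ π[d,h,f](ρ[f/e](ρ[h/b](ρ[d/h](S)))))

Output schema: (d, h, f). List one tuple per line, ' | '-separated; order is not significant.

Stepwise |·|:
  T → 3
  σ[a>=6](T) → 0
  σ[d>=3](σ[a>=6](T)) → 0
  ρ[h/a](σ[d>=3](σ[a>=6](T))) → 0
  S → 5
  ρ[d/h](S) → 5
  ρ[h/b](ρ[d/h](S)) → 5
  ρ[f/e](ρ[h/b](ρ[d/h](S))) → 5
  π[d,h,f](ρ[f/e](ρ[h/b](ρ[d/h](S)))) → 5
  (ρ[h/a](σ[d>=3](σ[a>=6](T))) ∪ π[d,h,f](ρ[f/e](ρ[h/b](ρ[d/h](S))))) → 5

== RESULT ==
d | h | f
3 | 5 | 7
3 | 9 | 8
4 | 6 | 3
8 | 8 | 9
9 | 3 | 7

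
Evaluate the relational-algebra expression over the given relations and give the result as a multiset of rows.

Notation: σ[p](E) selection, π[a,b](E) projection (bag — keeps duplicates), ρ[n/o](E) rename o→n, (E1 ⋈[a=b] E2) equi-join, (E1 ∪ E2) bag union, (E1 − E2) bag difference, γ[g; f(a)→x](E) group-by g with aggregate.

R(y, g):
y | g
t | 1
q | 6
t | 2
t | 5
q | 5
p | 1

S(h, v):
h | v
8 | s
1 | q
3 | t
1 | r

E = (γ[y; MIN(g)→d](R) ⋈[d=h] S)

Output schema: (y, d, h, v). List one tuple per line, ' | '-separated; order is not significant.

Subexpression sizes:
  R → 6
  γ[y; MIN(g)→d](R) → 3
  S → 4
  (γ[y; MIN(g)→d](R) ⋈[d=h] S) → 4

== RESULT ==
y | d | h | v
p | 1 | 1 | q
p | 1 | 1 | r
t | 1 | 1 | q
t | 1 | 1 | r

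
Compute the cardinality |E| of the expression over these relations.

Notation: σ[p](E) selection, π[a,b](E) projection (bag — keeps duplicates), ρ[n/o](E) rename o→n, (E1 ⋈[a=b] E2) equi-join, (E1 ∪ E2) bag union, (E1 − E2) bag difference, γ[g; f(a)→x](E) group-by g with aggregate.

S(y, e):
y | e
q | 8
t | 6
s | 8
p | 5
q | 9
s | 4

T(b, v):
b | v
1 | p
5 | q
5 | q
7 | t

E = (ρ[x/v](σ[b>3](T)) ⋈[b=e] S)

Row counts bottom-up:
  T → 4
  σ[b>3](T) → 3
  ρ[x/v](σ[b>3](T)) → 3
  S → 6
  (ρ[x/v](σ[b>3](T)) ⋈[b=e] S) → 2

|E| = 2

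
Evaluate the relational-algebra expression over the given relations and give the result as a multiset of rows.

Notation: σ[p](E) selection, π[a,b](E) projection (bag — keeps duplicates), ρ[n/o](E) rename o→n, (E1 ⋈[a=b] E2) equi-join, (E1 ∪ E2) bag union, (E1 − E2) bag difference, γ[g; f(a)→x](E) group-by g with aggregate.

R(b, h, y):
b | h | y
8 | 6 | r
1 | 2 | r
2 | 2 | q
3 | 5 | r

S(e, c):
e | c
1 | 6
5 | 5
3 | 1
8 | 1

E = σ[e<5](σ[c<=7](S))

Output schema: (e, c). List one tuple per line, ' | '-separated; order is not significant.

Row counts bottom-up:
  S → 4
  σ[c<=7](S) → 4
  σ[e<5](σ[c<=7](S)) → 2

== RESULT ==
e | c
1 | 6
3 | 1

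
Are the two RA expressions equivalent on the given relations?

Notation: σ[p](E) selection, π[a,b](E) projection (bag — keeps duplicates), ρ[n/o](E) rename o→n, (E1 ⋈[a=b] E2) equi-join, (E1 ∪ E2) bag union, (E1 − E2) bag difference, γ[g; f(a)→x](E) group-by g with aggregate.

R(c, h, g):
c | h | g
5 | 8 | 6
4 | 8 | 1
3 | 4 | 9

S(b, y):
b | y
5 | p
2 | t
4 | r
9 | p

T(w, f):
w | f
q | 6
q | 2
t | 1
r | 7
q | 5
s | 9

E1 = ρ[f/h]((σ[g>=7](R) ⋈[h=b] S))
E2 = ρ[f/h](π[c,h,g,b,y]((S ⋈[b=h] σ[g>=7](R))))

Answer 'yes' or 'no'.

E1 stepwise |·|:
  R → 3
  σ[g>=7](R) → 1
  S → 4
  (σ[g>=7](R) ⋈[h=b] S) → 1
  ρ[f/h]((σ[g>=7](R) ⋈[h=b] S)) → 1
E2 stepwise |·|:
  S → 4
  R → 3
  σ[g>=7](R) → 1
  (S ⋈[b=h] σ[g>=7](R)) → 1
  π[c,h,g,b,y]((S ⋈[b=h] σ[g>=7](R))) → 1
  ρ[f/h](π[c,h,g,b,y]((S ⋈[b=h] σ[g>=7](R)))) → 1

E1 and E2 produce the same multiset:
c | f | g | b | y
3 | 4 | 9 | 4 | r

yes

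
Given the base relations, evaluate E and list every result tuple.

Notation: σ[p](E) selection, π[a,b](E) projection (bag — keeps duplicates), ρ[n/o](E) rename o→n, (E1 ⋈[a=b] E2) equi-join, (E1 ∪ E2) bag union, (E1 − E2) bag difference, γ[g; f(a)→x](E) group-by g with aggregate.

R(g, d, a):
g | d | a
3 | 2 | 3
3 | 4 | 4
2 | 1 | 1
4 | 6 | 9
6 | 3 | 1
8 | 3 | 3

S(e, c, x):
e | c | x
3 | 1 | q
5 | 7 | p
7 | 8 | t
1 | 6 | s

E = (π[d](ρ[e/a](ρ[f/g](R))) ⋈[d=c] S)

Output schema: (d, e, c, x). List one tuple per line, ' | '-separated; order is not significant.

Subexpression sizes:
  R → 6
  ρ[f/g](R) → 6
  ρ[e/a](ρ[f/g](R)) → 6
  π[d](ρ[e/a](ρ[f/g](R))) → 6
  S → 4
  (π[d](ρ[e/a](ρ[f/g](R))) ⋈[d=c] S) → 2

== RESULT ==
d | e | c | x
1 | 3 | 1 | q
6 | 1 | 6 | s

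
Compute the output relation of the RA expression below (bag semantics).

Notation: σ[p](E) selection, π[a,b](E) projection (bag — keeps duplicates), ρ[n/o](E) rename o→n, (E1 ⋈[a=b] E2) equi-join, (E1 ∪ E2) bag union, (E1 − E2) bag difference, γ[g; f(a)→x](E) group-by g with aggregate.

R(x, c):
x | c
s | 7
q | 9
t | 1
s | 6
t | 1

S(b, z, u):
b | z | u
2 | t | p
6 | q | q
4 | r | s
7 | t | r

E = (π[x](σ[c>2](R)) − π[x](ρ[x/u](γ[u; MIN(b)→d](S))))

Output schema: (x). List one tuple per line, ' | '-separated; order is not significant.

Row counts bottom-up:
  R → 5
  σ[c>2](R) → 3
  π[x](σ[c>2](R)) → 3
  S → 4
  γ[u; MIN(b)→d](S) → 4
  ρ[x/u](γ[u; MIN(b)→d](S)) → 4
  π[x](ρ[x/u](γ[u; MIN(b)→d](S))) → 4
  (π[x](σ[c>2](R)) − π[x](ρ[x/u](γ[u; MIN(b)→d](S)))) → 1

== RESULT ==
x
s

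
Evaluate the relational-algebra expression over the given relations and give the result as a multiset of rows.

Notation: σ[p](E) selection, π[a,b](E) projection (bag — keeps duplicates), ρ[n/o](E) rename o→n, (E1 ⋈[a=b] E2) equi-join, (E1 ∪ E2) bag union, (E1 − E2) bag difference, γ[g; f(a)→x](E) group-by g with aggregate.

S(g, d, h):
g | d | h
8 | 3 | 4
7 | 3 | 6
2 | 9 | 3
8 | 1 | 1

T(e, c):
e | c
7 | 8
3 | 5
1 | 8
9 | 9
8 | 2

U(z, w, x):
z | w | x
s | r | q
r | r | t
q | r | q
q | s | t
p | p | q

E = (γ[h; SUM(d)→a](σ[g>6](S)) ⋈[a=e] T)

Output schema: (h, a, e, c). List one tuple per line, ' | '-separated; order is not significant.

Subexpression sizes:
  S → 4
  σ[g>6](S) → 3
  γ[h; SUM(d)→a](σ[g>6](S)) → 3
  T → 5
  (γ[h; SUM(d)→a](σ[g>6](S)) ⋈[a=e] T) → 3

== RESULT ==
h | a | e | c
1 | 1 | 1 | 8
4 | 3 | 3 | 5
6 | 3 | 3 | 5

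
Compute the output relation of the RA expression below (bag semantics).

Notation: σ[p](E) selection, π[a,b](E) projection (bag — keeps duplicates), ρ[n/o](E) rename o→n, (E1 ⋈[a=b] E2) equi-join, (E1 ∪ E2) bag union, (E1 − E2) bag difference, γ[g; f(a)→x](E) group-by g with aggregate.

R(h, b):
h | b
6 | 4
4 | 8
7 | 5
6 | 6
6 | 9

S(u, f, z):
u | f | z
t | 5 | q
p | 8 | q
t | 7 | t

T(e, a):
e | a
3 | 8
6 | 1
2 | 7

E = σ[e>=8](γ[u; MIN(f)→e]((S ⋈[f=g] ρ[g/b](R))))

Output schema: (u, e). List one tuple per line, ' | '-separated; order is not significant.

Subexpression sizes:
  S → 3
  R → 5
  ρ[g/b](R) → 5
  (S ⋈[f=g] ρ[g/b](R)) → 2
  γ[u; MIN(f)→e]((S ⋈[f=g] ρ[g/b](R))) → 2
  σ[e>=8](γ[u; MIN(f)→e]((S ⋈[f=g] ρ[g/b](R)))) → 1

== RESULT ==
u | e
p | 8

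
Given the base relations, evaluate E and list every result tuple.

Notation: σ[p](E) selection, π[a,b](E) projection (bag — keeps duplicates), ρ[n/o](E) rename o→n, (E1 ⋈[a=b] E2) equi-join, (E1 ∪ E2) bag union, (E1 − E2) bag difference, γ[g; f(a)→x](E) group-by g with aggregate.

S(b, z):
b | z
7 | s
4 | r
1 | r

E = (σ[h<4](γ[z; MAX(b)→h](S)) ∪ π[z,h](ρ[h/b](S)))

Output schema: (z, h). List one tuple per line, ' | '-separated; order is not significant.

Stepwise |·|:
  S → 3
  γ[z; MAX(b)→h](S) → 2
  σ[h<4](γ[z; MAX(b)→h](S)) → 0
  S → 3
  ρ[h/b](S) → 3
  π[z,h](ρ[h/b](S)) → 3
  (σ[h<4](γ[z; MAX(b)→h](S)) ∪ π[z,h](ρ[h/b](S))) → 3

== RESULT ==
z | h
r | 1
r | 4
s | 7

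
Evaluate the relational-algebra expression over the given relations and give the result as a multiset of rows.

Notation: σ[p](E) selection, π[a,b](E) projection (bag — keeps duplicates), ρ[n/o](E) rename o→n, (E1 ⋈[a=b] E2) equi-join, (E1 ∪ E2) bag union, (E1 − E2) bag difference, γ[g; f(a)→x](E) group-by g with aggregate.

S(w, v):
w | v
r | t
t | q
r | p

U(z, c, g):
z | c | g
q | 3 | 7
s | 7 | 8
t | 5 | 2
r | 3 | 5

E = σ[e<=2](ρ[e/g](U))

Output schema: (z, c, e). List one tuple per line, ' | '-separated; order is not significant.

Row counts bottom-up:
  U → 4
  ρ[e/g](U) → 4
  σ[e<=2](ρ[e/g](U)) → 1

== RESULT ==
z | c | e
t | 5 | 2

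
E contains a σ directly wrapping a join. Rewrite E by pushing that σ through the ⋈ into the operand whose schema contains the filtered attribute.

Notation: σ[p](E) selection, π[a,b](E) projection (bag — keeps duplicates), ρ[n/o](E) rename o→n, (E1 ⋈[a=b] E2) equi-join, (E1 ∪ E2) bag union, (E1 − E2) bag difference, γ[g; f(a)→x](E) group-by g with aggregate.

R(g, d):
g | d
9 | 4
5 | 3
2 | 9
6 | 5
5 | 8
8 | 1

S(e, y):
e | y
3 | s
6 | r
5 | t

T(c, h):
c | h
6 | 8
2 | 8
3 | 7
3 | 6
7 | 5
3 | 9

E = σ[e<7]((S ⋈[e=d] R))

σ filters on e, owned by the left side.
E' = (σ[e<7](S) ⋈[e=d] R)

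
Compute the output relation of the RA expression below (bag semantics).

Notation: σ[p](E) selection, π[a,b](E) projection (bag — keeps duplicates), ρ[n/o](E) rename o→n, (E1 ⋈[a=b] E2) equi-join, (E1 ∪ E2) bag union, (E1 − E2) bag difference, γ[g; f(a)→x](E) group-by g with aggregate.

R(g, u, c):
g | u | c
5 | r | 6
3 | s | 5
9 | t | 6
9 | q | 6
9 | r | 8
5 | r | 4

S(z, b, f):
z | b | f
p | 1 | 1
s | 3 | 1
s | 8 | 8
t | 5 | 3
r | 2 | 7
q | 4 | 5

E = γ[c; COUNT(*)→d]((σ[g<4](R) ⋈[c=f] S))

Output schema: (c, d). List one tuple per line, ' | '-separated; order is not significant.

Subexpression sizes:
  R → 6
  σ[g<4](R) → 1
  S → 6
  (σ[g<4](R) ⋈[c=f] S) → 1
  γ[c; COUNT(*)→d]((σ[g<4](R) ⋈[c=f] S)) → 1

== RESULT ==
c | d
5 | 1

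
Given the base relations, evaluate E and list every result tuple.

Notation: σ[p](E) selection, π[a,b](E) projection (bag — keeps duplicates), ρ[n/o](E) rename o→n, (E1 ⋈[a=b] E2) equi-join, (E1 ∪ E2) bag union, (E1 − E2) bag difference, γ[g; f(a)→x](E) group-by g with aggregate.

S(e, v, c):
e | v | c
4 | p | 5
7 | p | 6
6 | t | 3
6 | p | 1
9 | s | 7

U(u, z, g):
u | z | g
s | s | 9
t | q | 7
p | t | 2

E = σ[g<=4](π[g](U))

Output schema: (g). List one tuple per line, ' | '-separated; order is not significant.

Per-node cardinality:
  U → 3
  π[g](U) → 3
  σ[g<=4](π[g](U)) → 1

== RESULT ==
g
2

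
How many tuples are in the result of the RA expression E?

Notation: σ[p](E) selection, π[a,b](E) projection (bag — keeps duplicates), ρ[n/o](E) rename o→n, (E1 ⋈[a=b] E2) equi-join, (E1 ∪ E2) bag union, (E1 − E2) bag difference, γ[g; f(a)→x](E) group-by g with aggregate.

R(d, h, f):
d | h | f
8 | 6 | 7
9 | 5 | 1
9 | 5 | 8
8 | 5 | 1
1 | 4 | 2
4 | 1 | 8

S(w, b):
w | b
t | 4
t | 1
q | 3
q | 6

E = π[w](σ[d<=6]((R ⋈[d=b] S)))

Stepwise |·|:
  R → 6
  S → 4
  (R ⋈[d=b] S) → 2
  σ[d<=6]((R ⋈[d=b] S)) → 2
  π[w](σ[d<=6]((R ⋈[d=b] S))) → 2

|E| = 2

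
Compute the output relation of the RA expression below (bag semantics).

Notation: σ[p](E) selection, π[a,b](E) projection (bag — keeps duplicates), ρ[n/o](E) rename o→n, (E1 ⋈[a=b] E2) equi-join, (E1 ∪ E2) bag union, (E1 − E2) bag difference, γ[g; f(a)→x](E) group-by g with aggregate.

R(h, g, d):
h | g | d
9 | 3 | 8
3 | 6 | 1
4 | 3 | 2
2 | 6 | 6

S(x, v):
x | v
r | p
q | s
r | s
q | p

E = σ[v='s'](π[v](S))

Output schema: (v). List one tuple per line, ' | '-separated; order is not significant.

Subexpression sizes:
  S → 4
  π[v](S) → 4
  σ[v='s'](π[v](S)) → 2

== RESULT ==
v
s
s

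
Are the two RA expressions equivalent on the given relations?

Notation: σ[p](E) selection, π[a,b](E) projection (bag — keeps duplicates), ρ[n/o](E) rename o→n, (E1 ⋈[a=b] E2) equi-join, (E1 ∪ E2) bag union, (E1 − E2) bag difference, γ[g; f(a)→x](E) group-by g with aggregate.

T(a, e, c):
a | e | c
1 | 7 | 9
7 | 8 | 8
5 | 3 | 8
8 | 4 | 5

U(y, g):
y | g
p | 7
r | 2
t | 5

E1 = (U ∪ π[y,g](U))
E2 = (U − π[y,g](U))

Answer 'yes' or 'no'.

E1 subexpression sizes:
  U → 3
  U → 3
  π[y,g](U) → 3
  (U ∪ π[y,g](U)) → 6
E2 subexpression sizes:
  U → 3
  U → 3
  π[y,g](U) → 3
  (U − π[y,g](U)) → 0

E1 result:
y | g
p | 7
p | 7
r | 2
r | 2
t | 5
t | 5
E2 result:
y | g
(0 rows)
Witness: ('r', 2) appears 2× in E1 but 0× in E2.

no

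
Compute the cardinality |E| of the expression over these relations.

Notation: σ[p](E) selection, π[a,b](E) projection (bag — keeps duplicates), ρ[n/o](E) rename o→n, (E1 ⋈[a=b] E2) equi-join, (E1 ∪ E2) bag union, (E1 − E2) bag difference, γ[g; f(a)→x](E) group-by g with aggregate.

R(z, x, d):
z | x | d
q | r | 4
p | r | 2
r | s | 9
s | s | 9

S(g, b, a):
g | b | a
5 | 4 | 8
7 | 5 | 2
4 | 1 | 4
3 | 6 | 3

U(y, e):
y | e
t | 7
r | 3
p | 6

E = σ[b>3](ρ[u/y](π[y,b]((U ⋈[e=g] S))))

Per-node cardinality:
  U → 3
  S → 4
  (U ⋈[e=g] S) → 2
  π[y,b]((U ⋈[e=g] S)) → 2
  ρ[u/y](π[y,b]((U ⋈[e=g] S))) → 2
  σ[b>3](ρ[u/y](π[y,b]((U ⋈[e=g] S)))) → 2

|E| = 2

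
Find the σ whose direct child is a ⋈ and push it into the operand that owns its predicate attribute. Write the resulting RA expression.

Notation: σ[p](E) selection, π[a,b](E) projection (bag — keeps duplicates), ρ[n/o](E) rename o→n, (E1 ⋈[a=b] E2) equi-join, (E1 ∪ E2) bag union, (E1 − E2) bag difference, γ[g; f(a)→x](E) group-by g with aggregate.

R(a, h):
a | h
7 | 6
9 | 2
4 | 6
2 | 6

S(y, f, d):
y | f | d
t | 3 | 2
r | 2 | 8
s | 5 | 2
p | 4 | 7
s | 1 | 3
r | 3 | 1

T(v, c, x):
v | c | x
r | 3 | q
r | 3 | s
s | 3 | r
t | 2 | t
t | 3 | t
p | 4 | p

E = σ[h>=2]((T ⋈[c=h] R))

σ filters on h, owned by the right side.
E' = (T ⋈[c=h] σ[h>=2](R))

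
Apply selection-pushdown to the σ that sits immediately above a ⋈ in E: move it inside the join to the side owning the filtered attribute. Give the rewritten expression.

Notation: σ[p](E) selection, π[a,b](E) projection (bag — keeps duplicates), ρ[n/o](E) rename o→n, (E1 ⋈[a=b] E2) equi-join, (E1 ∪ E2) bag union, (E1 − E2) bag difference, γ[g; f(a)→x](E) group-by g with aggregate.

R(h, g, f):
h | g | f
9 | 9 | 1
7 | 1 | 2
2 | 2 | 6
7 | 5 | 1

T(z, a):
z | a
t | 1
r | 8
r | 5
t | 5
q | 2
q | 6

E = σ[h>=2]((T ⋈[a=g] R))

σ filters on h, owned by the right side.
E' = (T ⋈[a=g] σ[h>=2](R))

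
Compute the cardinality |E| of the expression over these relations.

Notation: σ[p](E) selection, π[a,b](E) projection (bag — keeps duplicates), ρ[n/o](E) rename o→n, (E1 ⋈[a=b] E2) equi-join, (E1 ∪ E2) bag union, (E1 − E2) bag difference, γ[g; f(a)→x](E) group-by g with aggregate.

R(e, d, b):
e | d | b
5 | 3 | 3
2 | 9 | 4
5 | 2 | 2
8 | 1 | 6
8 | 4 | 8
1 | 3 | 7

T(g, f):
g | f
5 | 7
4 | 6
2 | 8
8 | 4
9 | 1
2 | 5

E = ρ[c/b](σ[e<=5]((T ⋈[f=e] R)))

Per-node cardinality:
  T → 6
  R → 6
  (T ⋈[f=e] R) → 5
  σ[e<=5]((T ⋈[f=e] R)) → 3
  ρ[c/b](σ[e<=5]((T ⋈[f=e] R))) → 3

|E| = 3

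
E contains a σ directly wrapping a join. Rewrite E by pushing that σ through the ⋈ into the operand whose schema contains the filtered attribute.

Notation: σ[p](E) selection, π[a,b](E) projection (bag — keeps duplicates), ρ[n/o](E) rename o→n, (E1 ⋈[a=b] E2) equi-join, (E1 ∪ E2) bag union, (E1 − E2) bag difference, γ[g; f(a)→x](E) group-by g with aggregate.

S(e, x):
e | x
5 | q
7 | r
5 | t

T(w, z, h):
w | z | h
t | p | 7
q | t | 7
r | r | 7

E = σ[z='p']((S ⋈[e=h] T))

σ filters on z, owned by the right side.
E' = (S ⋈[e=h] σ[z='p'](T))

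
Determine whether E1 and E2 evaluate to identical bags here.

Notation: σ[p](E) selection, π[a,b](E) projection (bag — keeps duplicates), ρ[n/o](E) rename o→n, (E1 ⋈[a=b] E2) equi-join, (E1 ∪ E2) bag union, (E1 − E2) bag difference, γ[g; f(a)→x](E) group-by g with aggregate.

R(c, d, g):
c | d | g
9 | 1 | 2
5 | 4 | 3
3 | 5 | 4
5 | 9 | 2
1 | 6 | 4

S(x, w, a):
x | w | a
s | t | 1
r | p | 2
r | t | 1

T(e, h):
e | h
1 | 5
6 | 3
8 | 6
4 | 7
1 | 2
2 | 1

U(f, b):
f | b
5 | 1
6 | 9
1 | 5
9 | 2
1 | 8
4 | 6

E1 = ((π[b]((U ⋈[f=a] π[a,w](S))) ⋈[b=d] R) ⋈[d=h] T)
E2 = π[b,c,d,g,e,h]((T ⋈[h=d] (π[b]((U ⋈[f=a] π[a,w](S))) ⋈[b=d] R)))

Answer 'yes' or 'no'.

E1 row counts bottom-up:
  U → 6
  S → 3
  π[a,w](S) → 3
  (U ⋈[f=a] π[a,w](S)) → 4
  π[b]((U ⋈[f=a] π[a,w](S))) → 4
  R → 5
  (π[b]((U ⋈[f=a] π[a,w](S))) ⋈[b=d] R) → 2
  T → 6
  ((π[b]((U ⋈[f=a] π[a,w](S))) ⋈[b=d] R) ⋈[d=h] T) → 2
E2 row counts bottom-up:
  T → 6
  U → 6
  S → 3
  π[a,w](S) → 3
  (U ⋈[f=a] π[a,w](S)) → 4
  π[b]((U ⋈[f=a] π[a,w](S))) → 4
  R → 5
  (π[b]((U ⋈[f=a] π[a,w](S))) ⋈[b=d] R) → 2
  (T ⋈[h=d] (π[b]((U ⋈[f=a] π[a,w](S))) ⋈[b=d] R)) → 2
  π[b,c,d,g,e,h]((T ⋈[h=d] (π[b]((U ⋈[f=a] π[a,w](S))) ⋈[b=d] R))) → 2

E1 and E2 produce the same multiset:
b | c | d | g | e | h
5 | 3 | 5 | 4 | 1 | 5
5 | 3 | 5 | 4 | 1 | 5

yes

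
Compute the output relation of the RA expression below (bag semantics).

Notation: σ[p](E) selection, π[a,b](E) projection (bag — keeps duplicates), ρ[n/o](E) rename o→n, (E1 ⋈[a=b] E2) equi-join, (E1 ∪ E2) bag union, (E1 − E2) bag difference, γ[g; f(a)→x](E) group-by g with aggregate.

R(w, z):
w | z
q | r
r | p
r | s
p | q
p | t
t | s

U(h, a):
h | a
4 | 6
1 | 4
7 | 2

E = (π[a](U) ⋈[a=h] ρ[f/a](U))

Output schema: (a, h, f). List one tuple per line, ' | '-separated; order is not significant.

Per-node cardinality:
  U → 3
  π[a](U) → 3
  U → 3
  ρ[f/a](U) → 3
  (π[a](U) ⋈[a=h] ρ[f/a](U)) → 1

== RESULT ==
a | h | f
4 | 4 | 6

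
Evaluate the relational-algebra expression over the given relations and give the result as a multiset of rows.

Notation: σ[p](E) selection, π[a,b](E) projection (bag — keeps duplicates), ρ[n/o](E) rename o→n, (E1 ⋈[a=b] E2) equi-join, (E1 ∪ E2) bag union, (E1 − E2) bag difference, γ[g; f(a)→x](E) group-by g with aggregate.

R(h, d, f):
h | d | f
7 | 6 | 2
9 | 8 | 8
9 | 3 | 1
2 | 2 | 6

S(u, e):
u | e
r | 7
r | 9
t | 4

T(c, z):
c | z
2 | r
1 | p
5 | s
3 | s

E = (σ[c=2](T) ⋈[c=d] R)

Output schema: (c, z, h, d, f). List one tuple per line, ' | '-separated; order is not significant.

Row counts bottom-up:
  T → 4
  σ[c=2](T) → 1
  R → 4
  (σ[c=2](T) ⋈[c=d] R) → 1

== RESULT ==
c | z | h | d | f
2 | r | 2 | 2 | 6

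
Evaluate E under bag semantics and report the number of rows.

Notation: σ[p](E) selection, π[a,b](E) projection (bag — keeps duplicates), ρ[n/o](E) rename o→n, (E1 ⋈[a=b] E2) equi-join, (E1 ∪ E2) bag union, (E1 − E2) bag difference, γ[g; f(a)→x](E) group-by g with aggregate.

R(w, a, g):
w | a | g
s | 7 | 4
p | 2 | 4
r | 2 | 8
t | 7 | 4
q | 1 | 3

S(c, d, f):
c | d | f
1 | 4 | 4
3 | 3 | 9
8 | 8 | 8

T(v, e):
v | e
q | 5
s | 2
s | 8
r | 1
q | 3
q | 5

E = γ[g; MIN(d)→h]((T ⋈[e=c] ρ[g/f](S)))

Row counts bottom-up:
  T → 6
  S → 3
  ρ[g/f](S) → 3
  (T ⋈[e=c] ρ[g/f](S)) → 3
  γ[g; MIN(d)→h]((T ⋈[e=c] ρ[g/f](S))) → 3

|E| = 3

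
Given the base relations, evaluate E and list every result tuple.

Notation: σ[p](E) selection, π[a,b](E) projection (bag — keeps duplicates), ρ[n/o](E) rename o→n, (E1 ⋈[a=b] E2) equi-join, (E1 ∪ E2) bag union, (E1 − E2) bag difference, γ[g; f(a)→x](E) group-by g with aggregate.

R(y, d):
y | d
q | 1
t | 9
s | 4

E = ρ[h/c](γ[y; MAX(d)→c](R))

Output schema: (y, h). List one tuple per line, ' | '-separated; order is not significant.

Subexpression sizes:
  R → 3
  γ[y; MAX(d)→c](R) → 3
  ρ[h/c](γ[y; MAX(d)→c](R)) → 3

== RESULT ==
y | h
q | 1
s | 4
t | 9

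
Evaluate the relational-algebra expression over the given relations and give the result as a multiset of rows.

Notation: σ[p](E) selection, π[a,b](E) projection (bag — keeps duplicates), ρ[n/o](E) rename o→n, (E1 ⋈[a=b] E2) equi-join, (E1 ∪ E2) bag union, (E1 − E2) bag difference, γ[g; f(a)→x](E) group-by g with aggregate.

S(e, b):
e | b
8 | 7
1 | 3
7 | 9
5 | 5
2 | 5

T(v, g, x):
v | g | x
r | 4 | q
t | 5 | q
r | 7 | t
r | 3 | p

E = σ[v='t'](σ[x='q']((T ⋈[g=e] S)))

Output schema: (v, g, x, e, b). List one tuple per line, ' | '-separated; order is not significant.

Row counts bottom-up:
  T → 4
  S → 5
  (T ⋈[g=e] S) → 2
  σ[x='q']((T ⋈[g=e] S)) → 1
  σ[v='t'](σ[x='q']((T ⋈[g=e] S))) → 1

== RESULT ==
v | g | x | e | b
t | 5 | q | 5 | 5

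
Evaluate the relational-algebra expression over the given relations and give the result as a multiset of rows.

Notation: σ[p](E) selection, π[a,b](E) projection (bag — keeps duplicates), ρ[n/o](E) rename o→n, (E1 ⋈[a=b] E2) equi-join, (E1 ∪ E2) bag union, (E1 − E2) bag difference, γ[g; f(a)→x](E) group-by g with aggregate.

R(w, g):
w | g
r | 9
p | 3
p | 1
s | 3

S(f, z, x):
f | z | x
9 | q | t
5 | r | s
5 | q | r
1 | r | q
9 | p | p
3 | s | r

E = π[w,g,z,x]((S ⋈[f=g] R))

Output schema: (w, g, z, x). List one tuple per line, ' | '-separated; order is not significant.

Subexpression sizes:
  S → 6
  R → 4
  (S ⋈[f=g] R) → 5
  π[w,g,z,x]((S ⋈[f=g] R)) → 5

== RESULT ==
w | g | z | x
p | 1 | r | q
p | 3 | s | r
r | 9 | p | p
r | 9 | q | t
s | 3 | s | r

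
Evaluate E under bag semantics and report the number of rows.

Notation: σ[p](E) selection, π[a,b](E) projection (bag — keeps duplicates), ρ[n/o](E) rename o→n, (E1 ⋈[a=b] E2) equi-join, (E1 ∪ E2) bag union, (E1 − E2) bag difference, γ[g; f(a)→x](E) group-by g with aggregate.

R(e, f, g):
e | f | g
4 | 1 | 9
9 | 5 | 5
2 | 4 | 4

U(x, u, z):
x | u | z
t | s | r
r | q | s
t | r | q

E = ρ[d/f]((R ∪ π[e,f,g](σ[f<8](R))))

Per-node cardinality:
  R → 3
  R → 3
  σ[f<8](R) → 3
  π[e,f,g](σ[f<8](R)) → 3
  (R ∪ π[e,f,g](σ[f<8](R))) → 6
  ρ[d/f]((R ∪ π[e,f,g](σ[f<8](R)))) → 6

|E| = 6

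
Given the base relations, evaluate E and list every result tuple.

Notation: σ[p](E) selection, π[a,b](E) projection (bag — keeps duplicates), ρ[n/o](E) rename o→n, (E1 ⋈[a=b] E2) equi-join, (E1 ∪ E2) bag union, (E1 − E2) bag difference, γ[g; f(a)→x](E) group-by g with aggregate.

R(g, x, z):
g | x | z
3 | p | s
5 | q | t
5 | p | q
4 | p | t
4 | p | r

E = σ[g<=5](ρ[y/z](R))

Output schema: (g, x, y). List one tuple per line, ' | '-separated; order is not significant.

Stepwise |·|:
  R → 5
  ρ[y/z](R) → 5
  σ[g<=5](ρ[y/z](R)) → 5

== RESULT ==
g | x | y
3 | p | s
4 | p | r
4 | p | t
5 | p | q
5 | q | t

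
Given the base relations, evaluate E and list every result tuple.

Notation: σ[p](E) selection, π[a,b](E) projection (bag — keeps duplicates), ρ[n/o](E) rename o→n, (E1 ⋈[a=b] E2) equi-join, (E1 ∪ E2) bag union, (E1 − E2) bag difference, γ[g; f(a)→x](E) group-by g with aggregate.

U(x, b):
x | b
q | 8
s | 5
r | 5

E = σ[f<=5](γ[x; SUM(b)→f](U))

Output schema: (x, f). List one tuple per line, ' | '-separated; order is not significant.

Row counts bottom-up:
  U → 3
  γ[x; SUM(b)→f](U) → 3
  σ[f<=5](γ[x; SUM(b)→f](U)) → 2

== RESULT ==
x | f
r | 5
s | 5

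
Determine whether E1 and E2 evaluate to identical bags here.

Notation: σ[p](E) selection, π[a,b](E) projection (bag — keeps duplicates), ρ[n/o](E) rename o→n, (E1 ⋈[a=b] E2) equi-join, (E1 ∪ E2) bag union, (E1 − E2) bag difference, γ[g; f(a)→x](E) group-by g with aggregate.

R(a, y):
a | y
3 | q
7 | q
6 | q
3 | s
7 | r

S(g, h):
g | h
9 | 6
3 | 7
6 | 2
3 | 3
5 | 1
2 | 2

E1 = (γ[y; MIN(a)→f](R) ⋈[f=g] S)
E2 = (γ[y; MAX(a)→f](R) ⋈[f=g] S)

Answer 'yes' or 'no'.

E1 per-node cardinality:
  R → 5
  γ[y; MIN(a)→f](R) → 3
  S → 6
  (γ[y; MIN(a)→f](R) ⋈[f=g] S) → 4
E2 per-node cardinality:
  R → 5
  γ[y; MAX(a)→f](R) → 3
  S → 6
  (γ[y; MAX(a)→f](R) ⋈[f=g] S) → 2

E1 result:
y | f | g | h
q | 3 | 3 | 3
q | 3 | 3 | 7
s | 3 | 3 | 3
s | 3 | 3 | 7
E2 result:
y | f | g | h
s | 3 | 3 | 3
s | 3 | 3 | 7
Witness: ('q', 3, 3, 3) appears 1× in E1 but 0× in E2.

no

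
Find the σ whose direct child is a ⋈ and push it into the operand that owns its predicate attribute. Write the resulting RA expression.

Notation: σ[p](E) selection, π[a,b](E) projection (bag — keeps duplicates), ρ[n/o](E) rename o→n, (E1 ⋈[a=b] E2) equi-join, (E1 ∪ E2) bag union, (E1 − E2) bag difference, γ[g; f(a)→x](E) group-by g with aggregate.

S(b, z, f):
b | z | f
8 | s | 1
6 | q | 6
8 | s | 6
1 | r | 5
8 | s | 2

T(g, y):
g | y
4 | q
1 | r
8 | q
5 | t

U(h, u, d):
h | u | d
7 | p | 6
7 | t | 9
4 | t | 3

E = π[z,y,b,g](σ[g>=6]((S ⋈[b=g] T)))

σ filters on g, owned by the right side.
E' = π[z,y,b,g]((S ⋈[b=g] σ[g>=6](T)))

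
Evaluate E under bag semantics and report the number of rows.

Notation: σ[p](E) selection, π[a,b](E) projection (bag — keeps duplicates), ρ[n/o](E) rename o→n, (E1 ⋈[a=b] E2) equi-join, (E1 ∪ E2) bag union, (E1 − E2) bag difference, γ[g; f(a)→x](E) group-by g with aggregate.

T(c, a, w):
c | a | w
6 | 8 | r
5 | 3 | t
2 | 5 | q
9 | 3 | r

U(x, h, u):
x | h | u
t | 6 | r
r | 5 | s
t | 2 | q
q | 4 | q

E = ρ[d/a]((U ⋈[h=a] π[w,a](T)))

Subexpression sizes:
  U → 4
  T → 4
  π[w,a](T) → 4
  (U ⋈[h=a] π[w,a](T)) → 1
  ρ[d/a]((U ⋈[h=a] π[w,a](T))) → 1

|E| = 1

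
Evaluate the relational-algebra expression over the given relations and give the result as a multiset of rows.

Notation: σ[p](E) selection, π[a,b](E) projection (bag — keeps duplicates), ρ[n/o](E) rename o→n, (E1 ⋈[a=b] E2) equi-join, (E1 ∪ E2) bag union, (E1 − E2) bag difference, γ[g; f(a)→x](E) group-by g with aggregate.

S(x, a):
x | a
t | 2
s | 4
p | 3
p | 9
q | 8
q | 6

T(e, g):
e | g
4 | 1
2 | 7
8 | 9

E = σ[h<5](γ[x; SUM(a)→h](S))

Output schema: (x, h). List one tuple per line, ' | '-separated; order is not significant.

Row counts bottom-up:
  S → 6
  γ[x; SUM(a)→h](S) → 4
  σ[h<5](γ[x; SUM(a)→h](S)) → 2

== RESULT ==
x | h
s | 4
t | 2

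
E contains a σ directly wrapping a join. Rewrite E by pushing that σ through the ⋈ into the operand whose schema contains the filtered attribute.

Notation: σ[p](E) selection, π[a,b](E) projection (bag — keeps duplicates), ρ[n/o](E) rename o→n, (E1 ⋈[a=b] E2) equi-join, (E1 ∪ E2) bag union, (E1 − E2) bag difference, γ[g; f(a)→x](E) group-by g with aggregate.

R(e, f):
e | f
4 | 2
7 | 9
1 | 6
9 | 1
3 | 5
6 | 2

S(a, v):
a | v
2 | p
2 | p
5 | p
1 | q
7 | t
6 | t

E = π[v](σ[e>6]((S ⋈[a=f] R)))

σ filters on e, owned by the right side.
E' = π[v]((S ⋈[a=f] σ[e>6](R)))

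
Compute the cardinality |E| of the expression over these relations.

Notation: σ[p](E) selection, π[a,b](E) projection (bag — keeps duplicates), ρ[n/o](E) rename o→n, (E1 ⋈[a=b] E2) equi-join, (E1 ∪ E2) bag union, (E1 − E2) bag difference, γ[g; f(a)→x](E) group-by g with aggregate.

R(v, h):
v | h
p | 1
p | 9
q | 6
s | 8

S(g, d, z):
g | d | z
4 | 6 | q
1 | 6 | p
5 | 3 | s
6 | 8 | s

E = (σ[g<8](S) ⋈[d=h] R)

Row counts bottom-up:
  S → 4
  σ[g<8](S) → 4
  R → 4
  (σ[g<8](S) ⋈[d=h] R) → 3

|E| = 3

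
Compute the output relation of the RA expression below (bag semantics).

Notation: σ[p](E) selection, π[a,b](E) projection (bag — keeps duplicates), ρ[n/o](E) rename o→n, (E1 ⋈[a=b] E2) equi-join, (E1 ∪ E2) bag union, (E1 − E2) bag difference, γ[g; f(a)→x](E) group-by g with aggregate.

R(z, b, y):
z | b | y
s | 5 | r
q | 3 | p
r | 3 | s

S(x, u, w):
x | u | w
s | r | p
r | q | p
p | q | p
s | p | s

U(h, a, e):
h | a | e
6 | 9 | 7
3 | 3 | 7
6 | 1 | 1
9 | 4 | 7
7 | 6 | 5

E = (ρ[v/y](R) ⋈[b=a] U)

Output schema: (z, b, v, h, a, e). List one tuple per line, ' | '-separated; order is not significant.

Stepwise |·|:
  R → 3
  ρ[v/y](R) → 3
  U → 5
  (ρ[v/y](R) ⋈[b=a] U) → 2

== RESULT ==
z | b | v | h | a | e
q | 3 | p | 3 | 3 | 7
r | 3 | s | 3 | 3 | 7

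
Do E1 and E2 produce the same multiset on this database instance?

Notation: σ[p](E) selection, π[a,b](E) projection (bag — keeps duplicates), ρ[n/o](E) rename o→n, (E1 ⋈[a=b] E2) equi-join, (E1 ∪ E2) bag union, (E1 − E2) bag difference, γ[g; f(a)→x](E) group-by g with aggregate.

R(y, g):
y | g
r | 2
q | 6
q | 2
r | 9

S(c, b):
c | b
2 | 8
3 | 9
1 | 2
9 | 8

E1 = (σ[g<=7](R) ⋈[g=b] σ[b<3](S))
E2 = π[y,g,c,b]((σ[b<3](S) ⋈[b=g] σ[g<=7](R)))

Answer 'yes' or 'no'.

E1 per-node cardinality:
  R → 4
  σ[g<=7](R) → 3
  S → 4
  σ[b<3](S) → 1
  (σ[g<=7](R) ⋈[g=b] σ[b<3](S)) → 2
E2 per-node cardinality:
  S → 4
  σ[b<3](S) → 1
  R → 4
  σ[g<=7](R) → 3
  (σ[b<3](S) ⋈[b=g] σ[g<=7](R)) → 2
  π[y,g,c,b]((σ[b<3](S) ⋈[b=g] σ[g<=7](R))) → 2

E1 and E2 produce the same multiset:
y | g | c | b
q | 2 | 1 | 2
r | 2 | 1 | 2

yes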